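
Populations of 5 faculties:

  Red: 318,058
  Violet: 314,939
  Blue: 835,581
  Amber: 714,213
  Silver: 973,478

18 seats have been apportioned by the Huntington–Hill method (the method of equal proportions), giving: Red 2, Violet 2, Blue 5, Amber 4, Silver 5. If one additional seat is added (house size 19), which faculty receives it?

Priority for the next seat is population ÷ (√(s·(s+1))).
Priorities: Red 129846.635, Violet 128573.308, Blue 152555.521, Amber 159702.882, Silver 177731.953.
Highest priority: Silver.

Silver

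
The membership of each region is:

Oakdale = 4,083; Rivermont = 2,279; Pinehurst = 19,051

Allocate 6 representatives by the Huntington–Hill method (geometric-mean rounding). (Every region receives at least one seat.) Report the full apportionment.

Oakdale 1, Rivermont 1, Pinehurst 4

With divisor 4880: modified quotas Oakdale 0.837, Rivermont 0.467, Pinehurst 3.904.
Geometric-mean thresholds: Oakdale (min 1), Rivermont (min 1), Pinehurst √(3·4)=3.464.
Each quota rounded against its threshold gives Oakdale 1, Rivermont 1, Pinehurst 4 (total 6).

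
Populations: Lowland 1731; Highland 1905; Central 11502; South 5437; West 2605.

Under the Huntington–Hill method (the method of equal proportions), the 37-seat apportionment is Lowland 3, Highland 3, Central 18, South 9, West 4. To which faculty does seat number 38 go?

Central

Priority for the next seat is population ÷ (√(s·(s+1))).
Priorities: Lowland 499.697, Highland 549.926, Central 621.957, South 573.110, West 582.496.
Highest priority: Central.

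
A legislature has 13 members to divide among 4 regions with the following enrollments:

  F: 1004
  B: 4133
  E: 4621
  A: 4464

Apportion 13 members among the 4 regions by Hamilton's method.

Total 14222; standard divisor 14222/13 = 1094.
Standard quotas: F 0.918, B 3.778, E 4.224, A 4.080.
Lower quotas: F 0, B 3, E 4, A 4 (sum 11, leaving 2 seats).
Remainders in descending order: F 0.918, B 0.778, E 0.224, A 0.080.
The surplus seats go to F, B.

F: 1, B: 4, E: 4, A: 4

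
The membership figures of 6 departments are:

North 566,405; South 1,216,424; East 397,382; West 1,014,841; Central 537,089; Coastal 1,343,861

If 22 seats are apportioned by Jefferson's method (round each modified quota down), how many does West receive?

Standard divisor 5076002/22 ≈ 230727.364; standard quotas: North 2.455, South 5.272, East 1.722, West 4.398, Central 2.328, Coastal 5.824.
Rounding down gives 2, 5, 1, 4, 2, 5 = 19 seats, so the divisor must be adjusted.
With modified divisor 200700: modified quotas North 2.822, South 6.061, East 1.980, West 5.057, Central 2.676, Coastal 6.696.
Rounding down: North 2, South 6, East 1, West 5, Central 2, Coastal 6 (total 22).
West receives 5.

5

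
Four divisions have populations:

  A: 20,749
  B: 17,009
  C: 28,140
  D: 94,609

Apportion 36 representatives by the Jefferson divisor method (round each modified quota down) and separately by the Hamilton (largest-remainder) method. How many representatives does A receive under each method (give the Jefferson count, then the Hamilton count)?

4 and 5

Jefferson: A 4, B 4, C 6, D 22.
Hamilton: A 5, B 4, C 6, D 21.
A gets 4 under Jefferson and 5 under Hamilton.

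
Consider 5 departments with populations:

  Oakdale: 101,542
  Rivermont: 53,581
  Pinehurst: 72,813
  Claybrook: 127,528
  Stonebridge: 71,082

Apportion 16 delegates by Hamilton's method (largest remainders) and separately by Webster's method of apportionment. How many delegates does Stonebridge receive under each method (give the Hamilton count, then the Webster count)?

2 and 3

Hamilton: Oakdale 4, Rivermont 2, Pinehurst 3, Claybrook 5, Stonebridge 2.
Webster: Oakdale 4, Rivermont 2, Pinehurst 3, Claybrook 4, Stonebridge 3.
Stonebridge gets 2 under Hamilton and 3 under Webster.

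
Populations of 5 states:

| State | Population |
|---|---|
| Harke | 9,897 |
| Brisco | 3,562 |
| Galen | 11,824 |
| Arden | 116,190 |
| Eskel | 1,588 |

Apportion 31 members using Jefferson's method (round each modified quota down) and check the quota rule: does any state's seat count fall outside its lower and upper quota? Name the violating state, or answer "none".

Arden

Standard quotas: Harke 2.145, Brisco 0.772, Galen 2.562, Arden 25.177, Eskel 0.344.
Jefferson allocation: Harke 2, Brisco 0, Galen 2, Arden 27, Eskel 0.
Arden has quota 25.177 (lower 25, upper 26) but receives 27 — outside the quota interval.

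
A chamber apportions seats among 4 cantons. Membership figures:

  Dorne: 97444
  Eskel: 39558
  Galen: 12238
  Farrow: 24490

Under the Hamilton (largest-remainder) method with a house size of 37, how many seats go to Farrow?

Standard divisor: 173730 ÷ 37 ≈ 4695.405.
Standard quotas: Dorne 20.7531, Eskel 8.4248, Galen 2.6064, Farrow 5.2157.
Lower quotas: Dorne 20, Eskel 8, Galen 2, Farrow 5 (sum 35, leaving 2 seats).
Remainders in descending order: Dorne 0.7531, Galen 0.6064, Eskel 0.4248, Farrow 0.2157.
Largest remainders: Dorne, Galen receive the extra seats.
Farrow receives 5.

5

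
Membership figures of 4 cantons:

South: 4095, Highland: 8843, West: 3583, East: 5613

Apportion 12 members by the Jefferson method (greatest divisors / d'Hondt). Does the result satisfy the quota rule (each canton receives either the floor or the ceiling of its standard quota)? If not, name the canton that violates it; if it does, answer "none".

Standard quotas: South 2.220, Highland 4.794, West 1.943, East 3.043.
Jefferson allocation: South 2, Highland 5, West 2, East 3.
Every allocation lies between the lower and upper quota.

none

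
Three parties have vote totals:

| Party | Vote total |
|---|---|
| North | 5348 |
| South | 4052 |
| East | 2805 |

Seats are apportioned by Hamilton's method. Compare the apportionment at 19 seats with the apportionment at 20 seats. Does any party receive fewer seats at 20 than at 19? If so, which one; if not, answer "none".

East

At 19 seats: North 8, South 6, East 5.
At 20 seats: North 9, South 7, East 4.
East drops from 5 to 4.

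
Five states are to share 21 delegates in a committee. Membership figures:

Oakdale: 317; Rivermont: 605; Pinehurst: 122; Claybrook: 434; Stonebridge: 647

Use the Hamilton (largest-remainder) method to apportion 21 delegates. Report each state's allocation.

Total 2125; standard divisor 2125/21 ≈ 101.19.
Standard quotas: Oakdale 3.133, Rivermont 5.979, Pinehurst 1.206, Claybrook 4.289, Stonebridge 6.394.
Lower quotas: Oakdale 3, Rivermont 5, Pinehurst 1, Claybrook 4, Stonebridge 6 (sum 19, leaving 2 seats).
Remainders in descending order: Rivermont 0.979, Stonebridge 0.394, Claybrook 0.289, Pinehurst 0.206, Oakdale 0.133.
The surplus seats go to Rivermont, Stonebridge.

Oakdale 3, Rivermont 6, Pinehurst 1, Claybrook 4, Stonebridge 7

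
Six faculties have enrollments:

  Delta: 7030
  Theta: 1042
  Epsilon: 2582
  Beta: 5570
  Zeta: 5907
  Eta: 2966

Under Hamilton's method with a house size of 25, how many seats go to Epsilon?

The standard divisor is 25097/25 ≈ 1003.88.
Standard quotas: Delta 7.0028, Theta 1.0380, Epsilon 2.5720, Beta 5.5485, Zeta 5.8842, Eta 2.9545.
Lower quotas: Delta 7, Theta 1, Epsilon 2, Beta 5, Zeta 5, Eta 2 (sum 22, leaving 3 seats).
Remainders in descending order: Eta 0.9545, Zeta 0.8842, Epsilon 0.5720, Beta 0.5485, Theta 0.0380, Delta 0.0028.
Largest remainders: Eta, Zeta, Epsilon receive the extra seats.
Epsilon receives 3.

3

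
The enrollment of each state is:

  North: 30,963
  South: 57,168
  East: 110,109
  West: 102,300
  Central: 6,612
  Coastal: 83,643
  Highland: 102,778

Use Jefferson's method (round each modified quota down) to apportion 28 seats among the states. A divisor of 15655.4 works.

With modified divisor 15655.4: modified quotas North 1.978, South 3.652, East 7.033, West 6.535, Central 0.422, Coastal 5.343, Highland 6.565.
Rounding down: North 1, South 3, East 7, West 6, Central 0, Coastal 5, Highland 6 (total 28).

North 1, South 3, East 7, West 6, Central 0, Coastal 5, Highland 6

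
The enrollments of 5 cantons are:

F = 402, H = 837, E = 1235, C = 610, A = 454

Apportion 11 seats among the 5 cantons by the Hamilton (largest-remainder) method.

The standard divisor is 3538/11 ≈ 321.636.
Standard quotas: F 1.250, H 2.602, E 3.840, C 1.897, A 1.412.
Lower quotas: F 1, H 2, E 3, C 1, A 1 (sum 8, leaving 3 seats).
Remainders in descending order: C 0.897, E 0.840, H 0.602, A 0.412, F 0.250.
Largest remainders: C, E, H receive the extra seats.

F 1; H 3; E 4; C 2; A 1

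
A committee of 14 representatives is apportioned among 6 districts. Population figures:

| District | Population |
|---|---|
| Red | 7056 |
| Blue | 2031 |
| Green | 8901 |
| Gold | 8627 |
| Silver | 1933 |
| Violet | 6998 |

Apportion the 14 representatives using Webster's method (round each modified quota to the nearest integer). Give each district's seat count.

Red: 3; Blue: 1; Green: 3; Gold: 3; Silver: 1; Violet: 3

Standard divisor 35546/14 ≈ 2539; standard quotas: Red 2.779, Blue 0.800, Green 3.506, Gold 3.398, Silver 0.761, Violet 2.756.
Rounding to the nearest integer gives 3, 1, 4, 3, 1, 3 = 15 seats, so the divisor must be adjusted.
With modified divisor 2700: modified quotas Red 2.613, Blue 0.752, Green 3.297, Gold 3.195, Silver 0.716, Violet 2.592.
Rounding to the nearest integer: Red 3, Blue 1, Green 3, Gold 3, Silver 1, Violet 3 (total 14).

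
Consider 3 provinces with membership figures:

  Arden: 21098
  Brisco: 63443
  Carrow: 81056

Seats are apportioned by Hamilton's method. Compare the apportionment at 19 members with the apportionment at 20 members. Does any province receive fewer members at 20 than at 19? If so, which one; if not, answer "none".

Arden

At 19 seats: Arden 3, Brisco 7, Carrow 9.
At 20 seats: Arden 2, Brisco 8, Carrow 10.
Arden drops from 3 to 2.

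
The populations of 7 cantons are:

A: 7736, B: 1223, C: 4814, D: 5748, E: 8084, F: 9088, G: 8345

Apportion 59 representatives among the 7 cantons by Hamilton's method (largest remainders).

A 10, B 2, C 6, D 7, E 11, F 12, G 11

The standard divisor is 45038/59 ≈ 763.356.
Standard quotas: A 10.1342, B 1.6021, C 6.3064, D 7.5299, E 10.5901, F 11.9053, G 10.9320.
Lower quotas: A 10, B 1, C 6, D 7, E 10, F 11, G 10 (sum 55, leaving 4 seats).
Remainders in descending order: G 0.9320, F 0.9053, B 0.6021, E 0.5901, D 0.5299, C 0.3064, A 0.1342.
The surplus seats go to G, F, B, E.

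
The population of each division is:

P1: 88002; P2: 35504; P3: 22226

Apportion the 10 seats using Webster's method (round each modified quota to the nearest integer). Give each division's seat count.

P1 6, P2 2, P3 2

Standard divisor 145732/10 ≈ 14573.2; standard quotas: P1 6.039, P2 2.436, P3 1.525.
Rounding to the nearest integer gives P1 6, P2 2, P3 2 — total 10, matching the house size, so no adjustment is needed.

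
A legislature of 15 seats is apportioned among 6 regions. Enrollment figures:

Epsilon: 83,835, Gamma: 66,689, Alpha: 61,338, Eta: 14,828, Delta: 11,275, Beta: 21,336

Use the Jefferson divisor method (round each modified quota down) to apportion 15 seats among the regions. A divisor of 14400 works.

Epsilon: 5, Gamma: 4, Alpha: 4, Eta: 1, Delta: 0, Beta: 1

With modified divisor 14400: modified quotas Epsilon 5.822, Gamma 4.631, Alpha 4.260, Eta 1.030, Delta 0.783, Beta 1.482.
Rounding down: Epsilon 5, Gamma 4, Alpha 4, Eta 1, Delta 0, Beta 1 (total 15).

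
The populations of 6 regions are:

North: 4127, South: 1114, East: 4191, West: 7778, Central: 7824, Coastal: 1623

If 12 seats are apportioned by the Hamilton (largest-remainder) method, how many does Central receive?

The standard divisor is 26657/12 ≈ 2221.417.
Standard quotas: North 1.8578, South 0.5015, East 1.8866, West 3.5014, Central 3.5221, Coastal 0.7306.
Lower quotas: North 1, South 0, East 1, West 3, Central 3, Coastal 0 (sum 8, leaving 4 seats).
Remainders in descending order: East 0.8866, North 0.8578, Coastal 0.7306, Central 0.5221, South 0.5015, West 0.5014.
Largest remainders: East, North, Coastal, Central receive the extra seats.
Central receives 4.

4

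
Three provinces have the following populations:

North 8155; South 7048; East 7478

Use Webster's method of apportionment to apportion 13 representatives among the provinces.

North=5; South=4; East=4

Standard divisor 22681/13 ≈ 1744.692; standard quotas: North 4.674, South 4.040, East 4.286.
Rounding to the nearest integer gives North 5, South 4, East 4 — total 13, matching the house size, so no adjustment is needed.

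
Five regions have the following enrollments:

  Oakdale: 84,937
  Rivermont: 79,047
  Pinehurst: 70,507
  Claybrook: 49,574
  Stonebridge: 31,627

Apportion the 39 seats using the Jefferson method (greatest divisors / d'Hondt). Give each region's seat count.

Oakdale: 10, Rivermont: 10, Pinehurst: 9, Claybrook: 6, Stonebridge: 4

Standard divisor 315692/39 ≈ 8094.667; standard quotas: Oakdale 10.493, Rivermont 9.765, Pinehurst 8.710, Claybrook 6.124, Stonebridge 3.907.
Rounding down gives 10, 9, 8, 6, 3 = 36 seats, so the divisor must be adjusted.
With modified divisor 7800: modified quotas Oakdale 10.889, Rivermont 10.134, Pinehurst 9.039, Claybrook 6.356, Stonebridge 4.055.
Rounding down: Oakdale 10, Rivermont 10, Pinehurst 9, Claybrook 6, Stonebridge 4 (total 39).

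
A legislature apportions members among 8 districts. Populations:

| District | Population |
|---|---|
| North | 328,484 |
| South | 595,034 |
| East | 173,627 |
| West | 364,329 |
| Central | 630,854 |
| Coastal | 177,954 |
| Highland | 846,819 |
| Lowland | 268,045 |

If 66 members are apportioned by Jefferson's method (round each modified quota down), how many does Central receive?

Standard divisor 3385146/66 ≈ 51290.091; standard quotas: North 6.404, South 11.601, East 3.385, West 7.103, Central 12.300, Coastal 3.470, Highland 16.510, Lowland 5.226.
Rounding down gives 6, 11, 3, 7, 12, 3, 16, 5 = 63 seats, so the divisor must be adjusted.
With modified divisor 47800: modified quotas North 6.872, South 12.448, East 3.632, West 7.622, Central 13.198, Coastal 3.723, Highland 17.716, Lowland 5.608.
Rounding down: North 6, South 12, East 3, West 7, Central 13, Coastal 3, Highland 17, Lowland 5 (total 66).
Central receives 13.

13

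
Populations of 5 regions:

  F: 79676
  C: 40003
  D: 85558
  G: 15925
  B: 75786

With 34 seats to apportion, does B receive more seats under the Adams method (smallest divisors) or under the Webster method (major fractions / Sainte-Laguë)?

Adams: F 9, C 5, D 10, G 2, B 8.
Webster: F 9, C 4, D 10, G 2, B 9.
B gets 8 under Adams and 9 under Webster.

Webster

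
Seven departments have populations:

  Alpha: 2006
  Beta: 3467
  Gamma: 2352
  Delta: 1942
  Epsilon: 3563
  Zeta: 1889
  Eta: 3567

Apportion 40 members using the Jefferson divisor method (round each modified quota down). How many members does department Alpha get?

Standard divisor 18786/40 ≈ 469.65; standard quotas: Alpha 4.271, Beta 7.382, Gamma 5.008, Delta 4.135, Epsilon 7.587, Zeta 4.022, Eta 7.595.
Rounding down gives 4, 7, 5, 4, 7, 4, 7 = 38 seats, so the divisor must be adjusted.
With modified divisor 440: modified quotas Alpha 4.559, Beta 7.880, Gamma 5.345, Delta 4.414, Epsilon 8.098, Zeta 4.293, Eta 8.107.
Rounding down: Alpha 4, Beta 7, Gamma 5, Delta 4, Epsilon 8, Zeta 4, Eta 8 (total 40).
Alpha receives 4.

4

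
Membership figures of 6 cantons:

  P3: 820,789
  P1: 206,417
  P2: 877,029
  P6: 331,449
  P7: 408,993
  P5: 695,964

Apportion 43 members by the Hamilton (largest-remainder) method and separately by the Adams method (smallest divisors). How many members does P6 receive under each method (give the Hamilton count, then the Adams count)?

Hamilton: P3 11, P1 3, P2 11, P6 4, P7 5, P5 9.
Adams: P3 10, P1 3, P2 11, P6 5, P7 5, P5 9.
P6 gets 4 under Hamilton and 5 under Adams.

4 and 5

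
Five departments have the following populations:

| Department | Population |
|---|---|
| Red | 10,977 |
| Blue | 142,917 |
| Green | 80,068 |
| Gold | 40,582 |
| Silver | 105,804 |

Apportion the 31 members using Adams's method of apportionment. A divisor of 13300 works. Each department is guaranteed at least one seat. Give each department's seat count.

With modified divisor 13300: modified quotas Red 0.825, Blue 10.746, Green 6.020, Gold 3.051, Silver 7.955.
Rounding up: Red 1, Blue 11, Green 7, Gold 4, Silver 8 (total 31).

Red 1, Blue 11, Green 7, Gold 4, Silver 8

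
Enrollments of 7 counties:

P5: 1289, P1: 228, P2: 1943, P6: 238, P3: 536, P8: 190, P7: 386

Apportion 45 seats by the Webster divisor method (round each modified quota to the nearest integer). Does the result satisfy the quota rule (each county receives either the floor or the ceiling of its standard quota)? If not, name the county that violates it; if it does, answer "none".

Standard quotas: P5 12.059, P1 2.133, P2 18.178, P6 2.227, P3 5.015, P8 1.778, P7 3.611.
Webster allocation: P5 12, P1 2, P2 18, P6 2, P3 5, P8 2, P7 4.
Every allocation lies between the lower and upper quota.

none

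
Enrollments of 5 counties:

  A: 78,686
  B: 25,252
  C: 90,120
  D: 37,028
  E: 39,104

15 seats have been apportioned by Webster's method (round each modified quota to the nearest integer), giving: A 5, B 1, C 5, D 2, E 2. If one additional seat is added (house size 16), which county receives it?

Priority for the next seat is population ÷ (current seats + 0.5).
Priorities: A 14306.545, B 16834.667, C 16385.455, D 14811.200, E 15641.600.
Highest priority: B.

B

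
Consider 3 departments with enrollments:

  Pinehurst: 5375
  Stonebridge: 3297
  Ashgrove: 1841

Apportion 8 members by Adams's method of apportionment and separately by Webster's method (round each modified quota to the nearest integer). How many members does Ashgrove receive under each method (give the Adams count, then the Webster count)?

2 and 1

Adams: Pinehurst 4, Stonebridge 2, Ashgrove 2.
Webster: Pinehurst 4, Stonebridge 3, Ashgrove 1.
Ashgrove gets 2 under Adams and 1 under Webster.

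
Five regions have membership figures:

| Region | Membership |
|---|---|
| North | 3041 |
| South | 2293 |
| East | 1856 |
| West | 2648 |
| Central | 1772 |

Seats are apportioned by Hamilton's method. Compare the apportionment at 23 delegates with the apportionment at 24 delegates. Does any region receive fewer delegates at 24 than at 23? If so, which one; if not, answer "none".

At 23 seats: North 6, South 5, East 4, West 5, Central 3.
At 24 seats: North 6, South 5, East 4, West 5, Central 4.
No region's allocation decreased.

none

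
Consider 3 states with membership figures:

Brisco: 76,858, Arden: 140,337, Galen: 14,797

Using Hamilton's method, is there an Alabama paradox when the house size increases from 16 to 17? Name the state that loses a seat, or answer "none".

At 16 seats: Brisco 5, Arden 10, Galen 1.
At 17 seats: Brisco 6, Arden 10, Galen 1.
No state's allocation decreased.

none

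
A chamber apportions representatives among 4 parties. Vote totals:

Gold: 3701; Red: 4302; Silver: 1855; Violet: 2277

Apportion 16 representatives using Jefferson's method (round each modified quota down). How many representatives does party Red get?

Standard divisor 12135/16 ≈ 758.438; standard quotas: Gold 4.880, Red 5.672, Silver 2.446, Violet 3.002.
Rounding down gives 4, 5, 2, 3 = 14 seats, so the divisor must be adjusted.
With modified divisor 700: modified quotas Gold 5.287, Red 6.146, Silver 2.650, Violet 3.253.
Rounding down: Gold 5, Red 6, Silver 2, Violet 3 (total 16).
Red receives 6.

6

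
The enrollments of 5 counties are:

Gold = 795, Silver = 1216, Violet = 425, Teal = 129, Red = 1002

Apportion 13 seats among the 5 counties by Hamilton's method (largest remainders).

Standard divisor: 3567 ÷ 13 ≈ 274.385.
Standard quotas: Gold 2.897, Silver 4.432, Violet 1.549, Teal 0.470, Red 3.652.
Lower quotas: Gold 2, Silver 4, Violet 1, Teal 0, Red 3 (sum 10, leaving 3 seats).
Remainders in descending order: Gold 0.897, Red 0.652, Violet 0.549, Teal 0.470, Silver 0.432.
Largest remainders: Gold, Red, Violet receive the extra seats.

Gold 3; Silver 4; Violet 2; Teal 0; Red 4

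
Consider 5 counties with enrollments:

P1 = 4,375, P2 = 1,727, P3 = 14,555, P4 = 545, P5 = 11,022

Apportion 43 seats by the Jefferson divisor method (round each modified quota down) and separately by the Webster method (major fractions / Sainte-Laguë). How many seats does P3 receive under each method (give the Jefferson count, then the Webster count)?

20 and 19

Jefferson: P1 6, P2 2, P3 20, P4 0, P5 15.
Webster: P1 6, P2 2, P3 19, P4 1, P5 15.
P3 gets 20 under Jefferson and 19 under Webster.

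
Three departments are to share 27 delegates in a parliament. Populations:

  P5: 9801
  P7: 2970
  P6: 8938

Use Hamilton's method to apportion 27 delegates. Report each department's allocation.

Total 21709; standard divisor 21709/27 ≈ 804.037.
Standard quotas: P5 12.1897, P7 3.6939, P6 11.1164.
Lower quotas: P5 12, P7 3, P6 11 (sum 26, leaving 1 seat).
Remainders in descending order: P7 0.6939, P5 0.1897, P6 0.1164.
The surplus seat goes to P7.

P5 12, P7 4, P6 11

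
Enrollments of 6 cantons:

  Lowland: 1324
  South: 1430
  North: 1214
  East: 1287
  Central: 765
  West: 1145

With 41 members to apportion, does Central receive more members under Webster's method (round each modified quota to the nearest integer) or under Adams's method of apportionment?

Adams

Webster: Lowland 8, South 8, North 7, East 7, Central 4, West 7.
Adams: Lowland 7, South 8, North 7, East 7, Central 5, West 7.
Central gets 4 under Webster and 5 under Adams.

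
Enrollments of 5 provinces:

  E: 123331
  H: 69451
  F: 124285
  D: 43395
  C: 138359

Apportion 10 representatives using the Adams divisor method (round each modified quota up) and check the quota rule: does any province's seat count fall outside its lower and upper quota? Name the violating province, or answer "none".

Standard quotas: E 2.472, H 1.392, F 2.492, D 0.870, C 2.774.
Adams allocation: E 2, H 2, F 2, D 1, C 3.
Every allocation lies between the lower and upper quota.

none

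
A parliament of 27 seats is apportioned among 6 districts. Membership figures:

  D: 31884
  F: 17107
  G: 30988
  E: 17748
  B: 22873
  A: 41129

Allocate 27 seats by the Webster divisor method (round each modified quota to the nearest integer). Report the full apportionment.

Standard divisor 161729/27 ≈ 5989.963; standard quotas: D 5.323, F 2.856, G 5.173, E 2.963, B 3.819, A 6.866.
Rounding to the nearest integer gives D 5, F 3, G 5, E 3, B 4, A 7 — total 27, matching the house size, so no adjustment is needed.

D 5; F 3; G 5; E 3; B 4; A 7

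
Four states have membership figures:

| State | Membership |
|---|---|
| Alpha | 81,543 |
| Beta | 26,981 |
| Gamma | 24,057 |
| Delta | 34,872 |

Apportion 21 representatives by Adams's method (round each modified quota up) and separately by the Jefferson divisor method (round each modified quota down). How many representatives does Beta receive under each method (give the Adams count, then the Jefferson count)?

Adams: Alpha 10, Beta 4, Gamma 3, Delta 4.
Jefferson: Alpha 11, Beta 3, Gamma 3, Delta 4.
Beta gets 4 under Adams and 3 under Jefferson.

4 and 3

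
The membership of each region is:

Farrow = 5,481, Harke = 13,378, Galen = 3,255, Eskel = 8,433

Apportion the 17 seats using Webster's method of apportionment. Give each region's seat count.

Farrow 3, Harke 7, Galen 2, Eskel 5

Standard divisor 30547/17 ≈ 1796.882; standard quotas: Farrow 3.050, Harke 7.445, Galen 1.811, Eskel 4.693.
Rounding to the nearest integer gives Farrow 3, Harke 7, Galen 2, Eskel 5 — total 17, matching the house size, so no adjustment is needed.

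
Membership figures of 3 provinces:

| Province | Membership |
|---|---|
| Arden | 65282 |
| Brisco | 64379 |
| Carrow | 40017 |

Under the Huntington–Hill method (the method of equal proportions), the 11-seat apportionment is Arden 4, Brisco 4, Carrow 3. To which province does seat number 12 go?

Priority for the next seat is population ÷ (√(s·(s+1))).
Priorities: Arden 14597.499, Brisco 14395.582, Carrow 11551.913.
Highest priority: Arden.

Arden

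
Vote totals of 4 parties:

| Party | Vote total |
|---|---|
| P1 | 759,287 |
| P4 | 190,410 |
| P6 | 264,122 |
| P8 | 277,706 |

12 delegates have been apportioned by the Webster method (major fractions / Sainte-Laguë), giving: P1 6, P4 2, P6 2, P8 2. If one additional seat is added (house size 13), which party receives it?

P1

Priority for the next seat is population ÷ (current seats + 0.5).
Priorities: P1 116813.385, P4 76164.000, P6 105648.800, P8 111082.400.
Highest priority: P1.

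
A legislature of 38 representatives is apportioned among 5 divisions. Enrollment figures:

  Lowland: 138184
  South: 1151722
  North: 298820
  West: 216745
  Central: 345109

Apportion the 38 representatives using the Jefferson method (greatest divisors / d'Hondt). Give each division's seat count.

Lowland: 2, South: 21, North: 5, West: 4, Central: 6

Standard divisor 2150580/38 ≈ 56594.211; standard quotas: Lowland 2.442, South 20.351, North 5.280, West 3.830, Central 6.098.
Rounding down gives 2, 20, 5, 3, 6 = 36 seats, so the divisor must be adjusted.
With modified divisor 53300: modified quotas Lowland 2.593, South 21.608, North 5.606, West 4.067, Central 6.475.
Rounding down: Lowland 2, South 21, North 5, West 4, Central 6 (total 38).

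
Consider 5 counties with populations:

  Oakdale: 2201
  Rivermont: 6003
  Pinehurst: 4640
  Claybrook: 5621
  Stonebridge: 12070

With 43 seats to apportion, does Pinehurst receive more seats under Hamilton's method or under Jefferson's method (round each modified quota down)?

Hamilton: Oakdale 3, Rivermont 8, Pinehurst 7, Claybrook 8, Stonebridge 17.
Jefferson: Oakdale 3, Rivermont 8, Pinehurst 6, Claybrook 8, Stonebridge 18.
Pinehurst gets 7 under Hamilton and 6 under Jefferson.

Hamilton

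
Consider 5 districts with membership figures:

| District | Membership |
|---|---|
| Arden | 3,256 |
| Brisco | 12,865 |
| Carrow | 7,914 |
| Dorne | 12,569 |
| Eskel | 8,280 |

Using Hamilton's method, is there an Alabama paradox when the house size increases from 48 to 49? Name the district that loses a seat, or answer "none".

Arden

At 48 seats: Arden 4, Brisco 14, Carrow 8, Dorne 13, Eskel 9.
At 49 seats: Arden 3, Brisco 14, Carrow 9, Dorne 14, Eskel 9.
Arden drops from 4 to 3.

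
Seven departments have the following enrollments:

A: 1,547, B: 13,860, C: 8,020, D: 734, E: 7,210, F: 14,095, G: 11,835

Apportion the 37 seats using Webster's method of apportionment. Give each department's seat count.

A 1, B 9, C 5, D 0, E 5, F 9, G 8

Standard divisor 57301/37 ≈ 1548.676; standard quotas: A 0.999, B 8.950, C 5.179, D 0.474, E 4.656, F 9.101, G 7.642.
Rounding to the nearest integer gives A 1, B 9, C 5, D 0, E 5, F 9, G 8 — total 37, matching the house size, so no adjustment is needed.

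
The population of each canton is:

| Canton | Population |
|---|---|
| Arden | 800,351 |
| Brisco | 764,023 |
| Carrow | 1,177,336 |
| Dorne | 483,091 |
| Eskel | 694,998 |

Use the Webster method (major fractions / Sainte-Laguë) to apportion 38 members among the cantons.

Standard divisor 3919799/38 ≈ 103152.605; standard quotas: Arden 7.759, Brisco 7.407, Carrow 11.414, Dorne 4.683, Eskel 6.738.
Rounding to the nearest integer gives Arden 8, Brisco 7, Carrow 11, Dorne 5, Eskel 7 — total 38, matching the house size, so no adjustment is needed.

Arden=8; Brisco=7; Carrow=11; Dorne=5; Eskel=7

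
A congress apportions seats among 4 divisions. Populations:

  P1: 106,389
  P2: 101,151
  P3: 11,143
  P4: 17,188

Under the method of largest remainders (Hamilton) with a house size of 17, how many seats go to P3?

The standard divisor is 235871/17 ≈ 13874.765.
Standard quotas: P1 7.6678, P2 7.2903, P3 0.8031, P4 1.2388.
Lower quotas: P1 7, P2 7, P3 0, P4 1 (sum 15, leaving 2 seats).
Remainders in descending order: P3 0.8031, P1 0.6678, P2 0.2903, P4 0.2388.
The surplus seats go to P3, P1.
P3 receives 1.

1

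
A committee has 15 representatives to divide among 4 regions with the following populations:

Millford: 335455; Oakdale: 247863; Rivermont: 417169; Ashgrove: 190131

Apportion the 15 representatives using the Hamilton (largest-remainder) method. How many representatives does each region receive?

Total 1190618; standard divisor 1190618/15 ≈ 79374.533.
Standard quotas: Millford 4.2262, Oakdale 3.1227, Rivermont 5.2557, Ashgrove 2.3954.
Lower quotas: Millford 4, Oakdale 3, Rivermont 5, Ashgrove 2 (sum 14, leaving 1 seat).
Remainders in descending order: Ashgrove 0.3954, Rivermont 0.2557, Millford 0.2262, Oakdale 0.1227.
Largest remainder: Ashgrove receives the extra seat.

Millford: 4, Oakdale: 3, Rivermont: 5, Ashgrove: 3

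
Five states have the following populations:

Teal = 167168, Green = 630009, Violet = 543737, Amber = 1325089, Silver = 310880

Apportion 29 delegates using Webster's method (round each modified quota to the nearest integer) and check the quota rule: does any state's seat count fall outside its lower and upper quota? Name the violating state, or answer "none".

none

Standard quotas: Teal 1.629, Green 6.137, Violet 5.297, Amber 12.909, Silver 3.029.
Webster allocation: Teal 2, Green 6, Violet 5, Amber 13, Silver 3.
Every allocation lies between the lower and upper quota.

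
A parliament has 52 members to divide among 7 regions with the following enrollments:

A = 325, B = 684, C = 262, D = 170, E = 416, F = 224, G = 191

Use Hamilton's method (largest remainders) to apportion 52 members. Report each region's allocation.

A 7, B 16, C 6, D 4, E 10, F 5, G 4

Standard divisor: 2272 ÷ 52 ≈ 43.692.
Standard quotas: A 7.438, B 15.655, C 5.996, D 3.891, E 9.521, F 5.127, G 4.371.
Lower quotas: A 7, B 15, C 5, D 3, E 9, F 5, G 4 (sum 48, leaving 4 seats).
Remainders in descending order: C 0.996, D 0.891, B 0.655, E 0.521, A 0.438, G 0.371, F 0.127.
The surplus seats go to C, D, B, E.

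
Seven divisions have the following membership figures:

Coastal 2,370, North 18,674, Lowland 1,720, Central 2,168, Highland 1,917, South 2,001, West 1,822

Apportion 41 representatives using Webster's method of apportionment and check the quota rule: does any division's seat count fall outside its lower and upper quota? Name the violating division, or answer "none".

Standard quotas: Coastal 3.168, North 24.962, Lowland 2.299, Central 2.898, Highland 2.562, South 2.675, West 2.436.
Webster allocation: Coastal 3, North 25, Lowland 2, Central 3, Highland 3, South 3, West 2.
Every allocation lies between the lower and upper quota.

none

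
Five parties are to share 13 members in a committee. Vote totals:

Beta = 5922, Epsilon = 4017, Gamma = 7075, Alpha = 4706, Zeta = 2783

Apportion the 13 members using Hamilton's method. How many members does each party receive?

Standard divisor: 24503 ÷ 13 ≈ 1884.846.
Standard quotas: Beta 3.1419, Epsilon 2.1312, Gamma 3.7536, Alpha 2.4968, Zeta 1.4765.
Lower quotas: Beta 3, Epsilon 2, Gamma 3, Alpha 2, Zeta 1 (sum 11, leaving 2 seats).
Remainders in descending order: Gamma 0.7536, Alpha 0.4968, Zeta 0.4765, Beta 0.1419, Epsilon 0.1312.
The surplus seats go to Gamma, Alpha.

Beta 3, Epsilon 2, Gamma 4, Alpha 3, Zeta 1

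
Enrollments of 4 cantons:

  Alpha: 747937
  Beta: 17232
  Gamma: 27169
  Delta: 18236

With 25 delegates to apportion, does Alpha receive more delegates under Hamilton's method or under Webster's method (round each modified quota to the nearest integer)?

Hamilton

Hamilton: Alpha 23, Beta 0, Gamma 1, Delta 1.
Webster: Alpha 22, Beta 1, Gamma 1, Delta 1.
Alpha gets 23 under Hamilton and 22 under Webster.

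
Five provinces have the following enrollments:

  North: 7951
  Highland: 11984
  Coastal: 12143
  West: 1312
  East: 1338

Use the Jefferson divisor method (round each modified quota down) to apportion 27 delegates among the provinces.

Standard divisor 34728/27 ≈ 1286.222; standard quotas: North 6.182, Highland 9.317, Coastal 9.441, West 1.020, East 1.040.
Rounding down gives 6, 9, 9, 1, 1 = 26 seats, so the divisor must be adjusted.
With modified divisor 1210: modified quotas North 6.571, Highland 9.904, Coastal 10.036, West 1.084, East 1.106.
Rounding down: North 6, Highland 9, Coastal 10, West 1, East 1 (total 27).

North 6; Highland 9; Coastal 10; West 1; East 1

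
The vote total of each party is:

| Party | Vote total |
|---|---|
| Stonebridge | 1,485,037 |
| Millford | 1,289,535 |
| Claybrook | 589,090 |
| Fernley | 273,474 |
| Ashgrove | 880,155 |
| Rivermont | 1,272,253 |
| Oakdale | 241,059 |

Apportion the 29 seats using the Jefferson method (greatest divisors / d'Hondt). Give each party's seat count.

Standard divisor 6030603/29 ≈ 207951.828; standard quotas: Stonebridge 7.141, Millford 6.201, Claybrook 2.833, Fernley 1.315, Ashgrove 4.232, Rivermont 6.118, Oakdale 1.159.
Rounding down gives 7, 6, 2, 1, 4, 6, 1 = 27 seats, so the divisor must be adjusted.
With modified divisor 184900: modified quotas Stonebridge 8.032, Millford 6.974, Claybrook 3.186, Fernley 1.479, Ashgrove 4.760, Rivermont 6.881, Oakdale 1.304.
Rounding down: Stonebridge 8, Millford 6, Claybrook 3, Fernley 1, Ashgrove 4, Rivermont 6, Oakdale 1 (total 29).

Stonebridge: 8, Millford: 6, Claybrook: 3, Fernley: 1, Ashgrove: 4, Rivermont: 6, Oakdale: 1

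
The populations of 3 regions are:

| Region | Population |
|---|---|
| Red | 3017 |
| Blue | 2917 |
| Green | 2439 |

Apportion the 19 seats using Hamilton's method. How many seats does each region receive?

Red 7, Blue 7, Green 5

The standard divisor is 8373/19 ≈ 440.684.
Standard quotas: Red 6.846, Blue 6.619, Green 5.535.
Lower quotas: Red 6, Blue 6, Green 5 (sum 17, leaving 2 seats).
Remainders in descending order: Red 0.846, Blue 0.619, Green 0.535.
Largest remainders: Red, Blue receive the extra seats.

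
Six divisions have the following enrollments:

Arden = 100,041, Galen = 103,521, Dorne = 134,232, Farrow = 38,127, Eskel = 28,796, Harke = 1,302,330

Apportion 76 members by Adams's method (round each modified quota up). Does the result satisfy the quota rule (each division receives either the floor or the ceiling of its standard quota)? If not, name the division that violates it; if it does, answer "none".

Standard quotas: Arden 4.454, Galen 4.609, Dorne 5.976, Farrow 1.697, Eskel 1.282, Harke 57.981.
Adams allocation: Arden 5, Galen 5, Dorne 6, Farrow 2, Eskel 2, Harke 56.
Harke has quota 57.981 (lower 57, upper 58) but receives 56 — outside the quota interval.

Harke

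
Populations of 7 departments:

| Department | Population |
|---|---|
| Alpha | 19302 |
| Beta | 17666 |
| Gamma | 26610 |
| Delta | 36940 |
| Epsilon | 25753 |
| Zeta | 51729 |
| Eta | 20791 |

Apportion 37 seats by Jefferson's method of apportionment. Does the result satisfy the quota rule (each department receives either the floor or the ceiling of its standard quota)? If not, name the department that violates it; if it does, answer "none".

none

Standard quotas: Alpha 3.593, Beta 3.288, Gamma 4.953, Delta 6.875, Epsilon 4.793, Zeta 9.628, Eta 3.870.
Jefferson allocation: Alpha 3, Beta 3, Gamma 5, Delta 7, Epsilon 5, Zeta 10, Eta 4.
Every allocation lies between the lower and upper quota.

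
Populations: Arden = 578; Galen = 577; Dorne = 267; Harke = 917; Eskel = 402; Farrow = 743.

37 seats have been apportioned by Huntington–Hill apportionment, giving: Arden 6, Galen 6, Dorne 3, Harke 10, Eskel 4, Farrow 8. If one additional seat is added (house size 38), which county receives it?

Priority for the next seat is population ÷ (√(s·(s+1))).
Priorities: Arden 89.187, Galen 89.033, Dorne 77.076, Harke 87.433, Eskel 89.890, Farrow 87.563.
Highest priority: Eskel.

Eskel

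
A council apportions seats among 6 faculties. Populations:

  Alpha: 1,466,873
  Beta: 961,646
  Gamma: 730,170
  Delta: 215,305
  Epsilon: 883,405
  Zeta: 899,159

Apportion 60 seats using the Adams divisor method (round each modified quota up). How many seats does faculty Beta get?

11

Standard divisor 5156558/60 ≈ 85942.633; standard quotas: Alpha 17.068, Beta 11.189, Gamma 8.496, Delta 2.505, Epsilon 10.279, Zeta 10.462.
Rounding up gives 18, 12, 9, 3, 11, 11 = 64 seats, so the divisor must be adjusted.
With modified divisor 90600: modified quotas Alpha 16.191, Beta 10.614, Gamma 8.059, Delta 2.376, Epsilon 9.751, Zeta 9.924.
Rounding up: Alpha 17, Beta 11, Gamma 9, Delta 3, Epsilon 10, Zeta 10 (total 60).
Beta receives 11.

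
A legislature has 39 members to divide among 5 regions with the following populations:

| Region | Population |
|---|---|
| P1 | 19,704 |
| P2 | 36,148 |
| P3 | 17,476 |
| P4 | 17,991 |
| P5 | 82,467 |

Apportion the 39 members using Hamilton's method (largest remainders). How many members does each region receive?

P1 4, P2 8, P3 4, P4 4, P5 19

Total 173786; standard divisor 173786/39 ≈ 4456.051.
Standard quotas: P1 4.4219, P2 8.1121, P3 3.9219, P4 4.0374, P5 18.5067.
Lower quotas: P1 4, P2 8, P3 3, P4 4, P5 18 (sum 37, leaving 2 seats).
Remainders in descending order: P3 0.9219, P5 0.5067, P1 0.4219, P2 0.1121, P4 0.0374.
The surplus seats go to P3, P5.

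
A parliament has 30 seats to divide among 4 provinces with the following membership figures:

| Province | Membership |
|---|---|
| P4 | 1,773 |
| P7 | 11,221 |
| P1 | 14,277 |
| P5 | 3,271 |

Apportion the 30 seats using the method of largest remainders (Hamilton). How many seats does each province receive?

Total 30542; standard divisor 30542/30 ≈ 1018.067.
Standard quotas: P4 1.7415, P7 11.0219, P1 14.0236, P5 3.2130.
Lower quotas: P4 1, P7 11, P1 14, P5 3 (sum 29, leaving 1 seat).
Remainders in descending order: P4 0.7415, P5 0.2130, P1 0.0236, P7 0.0219.
The surplus seat goes to P4.

P4 2, P7 11, P1 14, P5 3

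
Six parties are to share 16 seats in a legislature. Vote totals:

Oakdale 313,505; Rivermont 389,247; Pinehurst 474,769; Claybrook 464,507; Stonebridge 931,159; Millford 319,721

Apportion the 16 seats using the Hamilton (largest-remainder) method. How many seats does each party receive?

Oakdale 2; Rivermont 2; Pinehurst 3; Claybrook 2; Stonebridge 5; Millford 2

The standard divisor is 2892908/16 ≈ 180806.75.
Standard quotas: Oakdale 1.7339, Rivermont 2.1528, Pinehurst 2.6258, Claybrook 2.5691, Stonebridge 5.1500, Millford 1.7683.
Lower quotas: Oakdale 1, Rivermont 2, Pinehurst 2, Claybrook 2, Stonebridge 5, Millford 1 (sum 13, leaving 3 seats).
Remainders in descending order: Millford 0.7683, Oakdale 0.7339, Pinehurst 0.6258, Claybrook 0.5691, Rivermont 0.1528, Stonebridge 0.1500.
Largest remainders: Millford, Oakdale, Pinehurst receive the extra seats.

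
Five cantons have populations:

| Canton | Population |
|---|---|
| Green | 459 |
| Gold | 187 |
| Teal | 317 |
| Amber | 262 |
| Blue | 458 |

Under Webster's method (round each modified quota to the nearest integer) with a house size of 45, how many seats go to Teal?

Standard divisor 1683/45 ≈ 37.4; standard quotas: Green 12.273, Gold 5.000, Teal 8.476, Amber 7.005, Blue 12.246.
Rounding to the nearest integer gives 12, 5, 8, 7, 12 = 44 seats, so the divisor must be adjusted.
With modified divisor 37: modified quotas Green 12.405, Gold 5.054, Teal 8.568, Amber 7.081, Blue 12.378.
Rounding to the nearest integer: Green 12, Gold 5, Teal 9, Amber 7, Blue 12 (total 45).
Teal receives 9.

9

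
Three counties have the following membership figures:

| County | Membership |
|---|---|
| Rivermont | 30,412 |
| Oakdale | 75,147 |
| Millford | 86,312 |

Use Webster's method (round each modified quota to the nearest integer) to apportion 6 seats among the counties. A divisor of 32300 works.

Rivermont 1, Oakdale 2, Millford 3

With modified divisor 32300: modified quotas Rivermont 0.942, Oakdale 2.327, Millford 2.672.
Rounding to the nearest integer: Rivermont 1, Oakdale 2, Millford 3 (total 6).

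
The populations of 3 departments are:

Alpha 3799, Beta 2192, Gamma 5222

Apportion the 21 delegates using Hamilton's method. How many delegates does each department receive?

Total 11213; standard divisor 11213/21 ≈ 533.952.
Standard quotas: Alpha 7.1149, Beta 4.1052, Gamma 9.7799.
Lower quotas: Alpha 7, Beta 4, Gamma 9 (sum 20, leaving 1 seat).
Remainders in descending order: Gamma 0.7799, Alpha 0.1149, Beta 0.1052.
The surplus seat goes to Gamma.

Alpha=7, Beta=4, Gamma=10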